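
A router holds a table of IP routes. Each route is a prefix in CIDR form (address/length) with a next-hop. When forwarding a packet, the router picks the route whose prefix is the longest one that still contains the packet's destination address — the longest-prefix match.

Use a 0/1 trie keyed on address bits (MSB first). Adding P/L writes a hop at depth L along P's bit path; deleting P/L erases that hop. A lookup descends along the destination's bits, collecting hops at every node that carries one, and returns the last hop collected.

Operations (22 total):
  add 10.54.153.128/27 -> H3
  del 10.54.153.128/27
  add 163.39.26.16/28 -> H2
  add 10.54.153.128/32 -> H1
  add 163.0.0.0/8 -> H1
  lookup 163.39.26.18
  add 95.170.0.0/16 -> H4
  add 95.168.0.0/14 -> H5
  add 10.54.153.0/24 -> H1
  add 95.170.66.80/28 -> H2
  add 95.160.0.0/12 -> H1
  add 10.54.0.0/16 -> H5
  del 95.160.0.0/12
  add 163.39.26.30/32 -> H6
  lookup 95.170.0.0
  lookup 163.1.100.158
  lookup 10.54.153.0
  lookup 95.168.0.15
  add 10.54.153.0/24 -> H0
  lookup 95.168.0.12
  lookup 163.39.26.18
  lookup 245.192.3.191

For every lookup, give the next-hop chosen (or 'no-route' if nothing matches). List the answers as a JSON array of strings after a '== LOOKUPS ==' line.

Trace:
  add 10.54.153.128/27 -> H3 at depth 27
  del 10.54.153.128/27 (clear depth 27)
  add 163.39.26.16/28 -> H2 at depth 28
  add 10.54.153.128/32 -> H1 at depth 32
  add 163.0.0.0/8 -> H1 at depth 8
  Q 163.39.26.18: descend 1010001100100111000110100001 ; hops seen [H1,H2] ; pick H2
  add 95.170.0.0/16 -> H4 at depth 16
  add 95.168.0.0/14 -> H5 at depth 14
  add 10.54.153.0/24 -> H1 at depth 24
  add 95.170.66.80/28 -> H2 at depth 28
  add 95.160.0.0/12 -> H1 at depth 12
  add 10.54.0.0/16 -> H5 at depth 16
  del 95.160.0.0/12 (clear depth 12)
  add 163.39.26.30/32 -> H6 at depth 32
  Q 95.170.0.0: descend 01011111101010100 ; hops seen [H5,H4] ; pick H4
  Q 163.1.100.158: descend 1010001100 ; hops seen [H1] ; pick H1
  Q 10.54.153.0: descend 000010100011011010011001 ; hops seen [H5,H1] ; pick H1
  Q 95.168.0.15: descend 01011111101010 ; hops seen [H5] ; pick H5
  add 10.54.153.0/24 -> H0 at depth 24
  Q 95.168.0.12: descend 01011111101010 ; hops seen [H5] ; pick H5
  Q 163.39.26.18: descend 1010001100100111000110100001 ; hops seen [H1,H2] ; pick H2
  Q 245.192.3.191: descend 1 ; hops seen [∅] ; pick no-route

== LOOKUPS ==
["H2","H4","H1","H1","H5","H5","H2","no-route"]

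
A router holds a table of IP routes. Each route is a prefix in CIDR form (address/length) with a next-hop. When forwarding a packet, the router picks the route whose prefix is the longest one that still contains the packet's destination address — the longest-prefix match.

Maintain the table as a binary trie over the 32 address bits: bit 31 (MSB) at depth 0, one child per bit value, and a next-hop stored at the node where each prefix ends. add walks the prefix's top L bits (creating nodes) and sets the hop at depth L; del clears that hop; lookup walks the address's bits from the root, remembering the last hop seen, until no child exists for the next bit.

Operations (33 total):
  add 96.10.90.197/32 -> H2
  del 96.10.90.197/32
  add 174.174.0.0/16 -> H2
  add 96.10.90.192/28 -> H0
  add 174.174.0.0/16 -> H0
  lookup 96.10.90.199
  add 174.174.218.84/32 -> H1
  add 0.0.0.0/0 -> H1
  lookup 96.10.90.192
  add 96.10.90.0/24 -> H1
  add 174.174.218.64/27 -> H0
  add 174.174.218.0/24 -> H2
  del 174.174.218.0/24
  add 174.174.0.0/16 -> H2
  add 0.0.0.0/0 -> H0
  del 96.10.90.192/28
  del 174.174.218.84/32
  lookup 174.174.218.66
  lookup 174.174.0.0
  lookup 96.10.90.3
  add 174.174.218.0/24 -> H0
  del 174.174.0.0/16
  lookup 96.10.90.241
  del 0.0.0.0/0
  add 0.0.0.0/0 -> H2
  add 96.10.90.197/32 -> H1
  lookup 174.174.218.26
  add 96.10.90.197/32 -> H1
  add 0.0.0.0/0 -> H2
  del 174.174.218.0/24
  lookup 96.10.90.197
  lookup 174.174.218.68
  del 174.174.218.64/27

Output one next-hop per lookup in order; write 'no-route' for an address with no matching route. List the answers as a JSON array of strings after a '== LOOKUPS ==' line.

Trace:
  + 96.10.90.197/32 (H2) depth=32
  - 96.10.90.197/32 clear@32
  + 174.174.0.0/16 (H2) depth=16
  + 96.10.90.192/28 (H0) depth=28
  + 174.174.0.0/16 (H0) depth=16
  lookup 96.10.90.199: bits 011000000000101001011010110001 walk d0:-→d1:-→d2:-→d3:-→d4:-→d5:-→d6:-→d7:-→d8:-→d9:-→d10:-→d11:-→d12:-→d13:-→d14:-→d15:-→d16:-→d17:-→d18:-→d19:-→d20:-→d21:-→d22:-→d23:-→d24:-→d25:-→d26:-→d27:-→d28:H0→d29:-→d30:- -> H0
  + 174.174.218.84/32 (H1) depth=32
  + 0.0.0.0/0 (H1) depth=0
  lookup 96.10.90.192: bits 01100000000010100101101011000 walk d0:H1→d1:-→d2:-→d3:-→d4:-→d5:-→d6:-→d7:-→d8:-→d9:-→d10:-→d11:-→d12:-→d13:-→d14:-→d15:-→d16:-→d17:-→d18:-→d19:-→d20:-→d21:-→d22:-→d23:-→d24:-→d25:-→d26:-→d27:-→d28:H0→d29:- -> H0
  + 96.10.90.0/24 (H1) depth=24
  + 174.174.218.64/27 (H0) depth=27
  + 174.174.218.0/24 (H2) depth=24
  - 174.174.218.0/24 clear@24
  + 174.174.0.0/16 (H2) depth=16
  + 0.0.0.0/0 (H0) depth=0
  - 96.10.90.192/28 clear@28
  - 174.174.218.84/32 clear@32
  lookup 174.174.218.66: bits 101011101010111011011010010 walk d0:H0→d1:-→d2:-→d3:-→d4:-→d5:-→d6:-→d7:-→d8:-→d9:-→d10:-→d11:-→d12:-→d13:-→d14:-→d15:-→d16:H2→d17:-→d18:-→d19:-→d20:-→d21:-→d22:-→d23:-→d24:-→d25:-→d26:-→d27:H0 -> H0
  lookup 174.174.0.0: bits 1010111010101110 walk d0:H0→d1:-→d2:-→d3:-→d4:-→d5:-→d6:-→d7:-→d8:-→d9:-→d10:-→d11:-→d12:-→d13:-→d14:-→d15:-→d16:H2 -> H2
  lookup 96.10.90.3: bits 011000000000101001011010 walk d0:H0→d1:-→d2:-→d3:-→d4:-→d5:-→d6:-→d7:-→d8:-→d9:-→d10:-→d11:-→d12:-→d13:-→d14:-→d15:-→d16:-→d17:-→d18:-→d19:-→d20:-→d21:-→d22:-→d23:-→d24:H1 -> H1
  + 174.174.218.0/24 (H0) depth=24
  - 174.174.0.0/16 clear@16
  lookup 96.10.90.241: bits 01100000000010100101101011 walk d0:H0→d1:-→d2:-→d3:-→d4:-→d5:-→d6:-→d7:-→d8:-→d9:-→d10:-→d11:-→d12:-→d13:-→d14:-→d15:-→d16:-→d17:-→d18:-→d19:-→d20:-→d21:-→d22:-→d23:-→d24:H1→d25:-→d26:- -> H1
  - 0.0.0.0/0 clear@0
  + 0.0.0.0/0 (H2) depth=0
  + 96.10.90.197/32 (H1) depth=32
  lookup 174.174.218.26: bits 1010111010101110110110100 walk d0:H2→d1:-→d2:-→d3:-→d4:-→d5:-→d6:-→d7:-→d8:-→d9:-→d10:-→d11:-→d12:-→d13:-→d14:-→d15:-→d16:-→d17:-→d18:-→d19:-→d20:-→d21:-→d22:-→d23:-→d24:H0→d25:- -> H0
  + 96.10.90.197/32 (H1) depth=32
  + 0.0.0.0/0 (H2) depth=0
  - 174.174.218.0/24 clear@24
  lookup 96.10.90.197: bits 01100000000010100101101011000101 walk d0:H2→d1:-→d2:-→d3:-→d4:-→d5:-→d6:-→d7:-→d8:-→d9:-→d10:-→d11:-→d12:-→d13:-→d14:-→d15:-→d16:-→d17:-→d18:-→d19:-→d20:-→d21:-→d22:-→d23:-→d24:H1→d25:-→d26:-→d27:-→d28:-→d29:-→d30:-→d31:-→d32:H1 -> H1
  lookup 174.174.218.68: bits 101011101010111011011010010 walk d0:H2→d1:-→d2:-→d3:-→d4:-→d5:-→d6:-→d7:-→d8:-→d9:-→d10:-→d11:-→d12:-→d13:-→d14:-→d15:-→d16:-→d17:-→d18:-→d19:-→d20:-→d21:-→d22:-→d23:-→d24:-→d25:-→d26:-→d27:H0 -> H0
  - 174.174.218.64/27 clear@27

== LOOKUPS ==
["H0","H0","H0","H2","H1","H1","H0","H1","H0"]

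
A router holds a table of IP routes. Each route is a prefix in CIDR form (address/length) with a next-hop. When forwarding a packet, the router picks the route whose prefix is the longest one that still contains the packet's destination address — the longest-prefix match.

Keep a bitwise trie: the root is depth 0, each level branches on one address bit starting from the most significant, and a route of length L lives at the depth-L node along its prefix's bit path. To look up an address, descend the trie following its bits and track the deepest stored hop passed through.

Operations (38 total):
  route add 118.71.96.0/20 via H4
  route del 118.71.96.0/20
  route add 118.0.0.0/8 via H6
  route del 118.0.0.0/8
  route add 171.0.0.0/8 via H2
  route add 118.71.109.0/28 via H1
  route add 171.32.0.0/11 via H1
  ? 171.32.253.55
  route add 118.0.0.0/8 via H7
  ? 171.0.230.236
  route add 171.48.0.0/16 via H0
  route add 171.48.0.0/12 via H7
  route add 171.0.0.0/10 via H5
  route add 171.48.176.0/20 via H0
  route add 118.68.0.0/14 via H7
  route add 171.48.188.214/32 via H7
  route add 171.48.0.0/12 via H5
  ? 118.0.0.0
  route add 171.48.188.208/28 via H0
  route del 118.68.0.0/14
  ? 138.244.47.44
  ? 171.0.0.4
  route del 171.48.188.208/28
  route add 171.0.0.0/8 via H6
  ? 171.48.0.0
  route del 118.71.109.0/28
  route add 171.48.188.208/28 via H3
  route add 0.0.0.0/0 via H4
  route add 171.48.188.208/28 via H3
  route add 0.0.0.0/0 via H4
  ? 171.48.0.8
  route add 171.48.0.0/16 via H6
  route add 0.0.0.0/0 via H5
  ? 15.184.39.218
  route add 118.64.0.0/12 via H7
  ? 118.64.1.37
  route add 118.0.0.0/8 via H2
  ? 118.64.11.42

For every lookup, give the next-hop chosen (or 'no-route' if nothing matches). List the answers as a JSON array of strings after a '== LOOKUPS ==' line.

Trace:
  + 118.71.96.0/20 (H4) depth=20
  del 118.71.96.0/20 (clear depth 20)
  + 118.0.0.0/8 (H6) depth=8
  del 118.0.0.0/8 (clear depth 8)
  + 171.0.0.0/8 (H2) depth=8
  + 118.71.109.0/28 (H1) depth=28
  + 171.32.0.0/11 (H1) depth=11
  Q 171.32.253.55: descend 10101011001 ; hops seen [H2,H1] ; pick H1
  + 118.0.0.0/8 (H7) depth=8
  Q 171.0.230.236: descend 1010101100 ; hops seen [H2] ; pick H2
  + 171.48.0.0/16 (H0) depth=16
  + 171.48.0.0/12 (H7) depth=12
  + 171.0.0.0/10 (H5) depth=10
  + 171.48.176.0/20 (H0) depth=20
  + 118.68.0.0/14 (H7) depth=14
  + 171.48.188.214/32 (H7) depth=32
  + 171.48.0.0/12 (H5) depth=12
  Q 118.0.0.0: descend 011101100 ; hops seen [H7] ; pick H7
  + 171.48.188.208/28 (H0) depth=28
  del 118.68.0.0/14 (clear depth 14)
  Q 138.244.47.44: descend 10 ; hops seen [∅] ; pick no-route
  Q 171.0.0.4: descend 1010101100 ; hops seen [H2,H5] ; pick H5
  del 171.48.188.208/28 (clear depth 28)
  + 171.0.0.0/8 (H6) depth=8
  Q 171.48.0.0: descend 1010101100110000 ; hops seen [H6,H5,H1,H5,H0] ; pick H0
  del 118.71.109.0/28 (clear depth 28)
  + 171.48.188.208/28 (H3) depth=28
  + 0.0.0.0/0 (H4) depth=0
  + 171.48.188.208/28 (H3) depth=28
  + 0.0.0.0/0 (H4) depth=0
  Q 171.48.0.8: descend 1010101100110000 ; hops seen [H4,H6,H5,H1,H5,H0] ; pick H0
  + 171.48.0.0/16 (H6) depth=16
  + 0.0.0.0/0 (H5) depth=0
  Q 15.184.39.218: descend 0 ; hops seen [H5] ; pick H5
  + 118.64.0.0/12 (H7) depth=12
  Q 118.64.1.37: descend 0111011001000 ; hops seen [H5,H7,H7] ; pick H7
  + 118.0.0.0/8 (H2) depth=8
  Q 118.64.11.42: descend 0111011001000 ; hops seen [H5,H2,H7] ; pick H7

== LOOKUPS ==
["H1","H2","H7","no-route","H5","H0","H0","H5","H7","H7"]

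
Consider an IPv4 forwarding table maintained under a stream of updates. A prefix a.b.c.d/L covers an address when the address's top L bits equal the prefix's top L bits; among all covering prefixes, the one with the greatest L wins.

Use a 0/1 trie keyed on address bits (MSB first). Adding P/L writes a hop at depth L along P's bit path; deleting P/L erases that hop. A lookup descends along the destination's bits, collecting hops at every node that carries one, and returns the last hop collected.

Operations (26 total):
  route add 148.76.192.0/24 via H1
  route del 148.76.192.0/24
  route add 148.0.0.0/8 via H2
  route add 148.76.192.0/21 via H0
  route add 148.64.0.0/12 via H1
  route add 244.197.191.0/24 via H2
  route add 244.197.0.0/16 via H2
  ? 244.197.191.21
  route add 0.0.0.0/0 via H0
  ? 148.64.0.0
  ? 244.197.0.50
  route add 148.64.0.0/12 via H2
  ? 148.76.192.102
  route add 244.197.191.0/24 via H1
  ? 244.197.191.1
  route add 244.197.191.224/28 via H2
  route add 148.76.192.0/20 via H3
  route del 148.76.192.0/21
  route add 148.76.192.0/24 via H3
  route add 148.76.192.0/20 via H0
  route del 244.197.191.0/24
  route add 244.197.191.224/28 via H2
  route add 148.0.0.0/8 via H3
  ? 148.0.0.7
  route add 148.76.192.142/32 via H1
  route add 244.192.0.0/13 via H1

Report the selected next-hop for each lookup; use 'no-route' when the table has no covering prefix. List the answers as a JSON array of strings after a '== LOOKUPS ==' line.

Apply in order:
  + 148.76.192.0/24 (H1) depth=24
  - 148.76.192.0/24 clear@24
  + 148.0.0.0/8 (H2) depth=8
  + 148.76.192.0/21 (H0) depth=21
  + 148.64.0.0/12 (H1) depth=12
  + 244.197.191.0/24 (H2) depth=24
  + 244.197.0.0/16 (H2) depth=16
  Q 244.197.191.21: descend 111101001100010110111111 ; hops seen [H2,H2] ; pick H2
  + 0.0.0.0/0 (H0) depth=0
  Q 148.64.0.0: descend 100101000100 ; hops seen [H0,H2,H1] ; pick H1
  Q 244.197.0.50: descend 1111010011000101 ; hops seen [H0,H2] ; pick H2
  + 148.64.0.0/12 (H2) depth=12
  Q 148.76.192.102: descend 100101000100110011000000 ; hops seen [H0,H2,H2,H0] ; pick H0
  + 244.197.191.0/24 (H1) depth=24
  Q 244.197.191.1: descend 111101001100010110111111 ; hops seen [H0,H2,H1] ; pick H1
  + 244.197.191.224/28 (H2) depth=28
  + 148.76.192.0/20 (H3) depth=20
  - 148.76.192.0/21 clear@21
  + 148.76.192.0/24 (H3) depth=24
  + 148.76.192.0/20 (H0) depth=20
  - 244.197.191.0/24 clear@24
  + 244.197.191.224/28 (H2) depth=28
  + 148.0.0.0/8 (H3) depth=8
  Q 148.0.0.7: descend 100101000 ; hops seen [H0,H3] ; pick H3
  + 148.76.192.142/32 (H1) depth=32
  + 244.192.0.0/13 (H1) depth=13

== LOOKUPS ==
["H2","H1","H2","H0","H1","H3"]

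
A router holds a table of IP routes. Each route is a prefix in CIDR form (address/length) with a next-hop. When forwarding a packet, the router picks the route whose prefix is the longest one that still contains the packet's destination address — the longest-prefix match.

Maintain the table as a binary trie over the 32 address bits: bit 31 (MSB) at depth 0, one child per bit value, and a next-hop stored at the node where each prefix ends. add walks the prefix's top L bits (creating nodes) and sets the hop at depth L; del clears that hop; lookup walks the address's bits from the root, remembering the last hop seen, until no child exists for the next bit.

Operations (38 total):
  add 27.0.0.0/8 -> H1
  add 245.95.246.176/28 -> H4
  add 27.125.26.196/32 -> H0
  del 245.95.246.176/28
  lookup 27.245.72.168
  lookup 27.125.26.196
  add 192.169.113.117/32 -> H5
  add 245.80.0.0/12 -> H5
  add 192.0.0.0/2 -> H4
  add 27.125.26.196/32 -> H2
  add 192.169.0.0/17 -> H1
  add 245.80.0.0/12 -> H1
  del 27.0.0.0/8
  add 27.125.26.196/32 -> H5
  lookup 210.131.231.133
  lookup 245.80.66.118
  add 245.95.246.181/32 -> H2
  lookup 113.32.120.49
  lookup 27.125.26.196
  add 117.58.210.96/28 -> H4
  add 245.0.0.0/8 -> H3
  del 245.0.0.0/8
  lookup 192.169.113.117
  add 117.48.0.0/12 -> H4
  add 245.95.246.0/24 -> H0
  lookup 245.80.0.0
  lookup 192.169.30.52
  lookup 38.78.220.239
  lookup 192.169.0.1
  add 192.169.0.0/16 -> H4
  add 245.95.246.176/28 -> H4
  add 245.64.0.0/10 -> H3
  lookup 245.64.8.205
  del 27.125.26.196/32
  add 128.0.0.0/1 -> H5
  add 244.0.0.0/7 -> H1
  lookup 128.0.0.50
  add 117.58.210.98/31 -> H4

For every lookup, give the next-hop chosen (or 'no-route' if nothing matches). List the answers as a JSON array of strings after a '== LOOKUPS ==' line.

Process each operation:
  add 27.0.0.0/8 -> H1 at depth 8
  add 245.95.246.176/28 -> H4 at depth 28
  add 27.125.26.196/32 -> H0 at depth 32
  del 245.95.246.176/28 (clear depth 28)
  ? 27.245.72.168  path d0:-→d1:-→d2:-→d3:-→d4:-→d5:-→d6:-→d7:-→d8:H1  best=H1
  ? 27.125.26.196  path d0:-→d1:-→d2:-→d3:-→d4:-→d5:-→d6:-→d7:-→d8:H1→d9:-→d10:-→d11:-→d12:-→d13:-→d14:-→d15:-→d16:-→d17:-→d18:-→d19:-→d20:-→d21:-→d22:-→d23:-→d24:-→d25:-→d26:-→d27:-→d28:-→d29:-→d30:-→d31:-→d32:H0  best=H0
  add 192.169.113.117/32 -> H5 at depth 32
  add 245.80.0.0/12 -> H5 at depth 12
  add 192.0.0.0/2 -> H4 at depth 2
  add 27.125.26.196/32 -> H2 at depth 32
  add 192.169.0.0/17 -> H1 at depth 17
  add 245.80.0.0/12 -> H1 at depth 12
  del 27.0.0.0/8 (clear depth 8)
  add 27.125.26.196/32 -> H5 at depth 32
  ? 210.131.231.133  path d0:-→d1:-→d2:H4→d3:-  best=H4
  ? 245.80.66.118  path d0:-→d1:-→d2:H4→d3:-→d4:-→d5:-→d6:-→d7:-→d8:-→d9:-→d10:-→d11:-→d12:H1  best=H1
  add 245.95.246.181/32 -> H2 at depth 32
  ? 113.32.120.49  path d0:-→d1:-  best=no-route
  ? 27.125.26.196  path d0:-→d1:-→d2:-→d3:-→d4:-→d5:-→d6:-→d7:-→d8:-→d9:-→d10:-→d11:-→d12:-→d13:-→d14:-→d15:-→d16:-→d17:-→d18:-→d19:-→d20:-→d21:-→d22:-→d23:-→d24:-→d25:-→d26:-→d27:-→d28:-→d29:-→d30:-→d31:-→d32:H5  best=H5
  add 117.58.210.96/28 -> H4 at depth 28
  add 245.0.0.0/8 -> H3 at depth 8
  del 245.0.0.0/8 (clear depth 8)
  ? 192.169.113.117  path d0:-→d1:-→d2:H4→d3:-→d4:-→d5:-→d6:-→d7:-→d8:-→d9:-→d10:-→d11:-→d12:-→d13:-→d14:-→d15:-→d16:-→d17:H1→d18:-→d19:-→d20:-→d21:-→d22:-→d23:-→d24:-→d25:-→d26:-→d27:-→d28:-→d29:-→d30:-→d31:-→d32:H5  best=H5
  add 117.48.0.0/12 -> H4 at depth 12
  add 245.95.246.0/24 -> H0 at depth 24
  ? 245.80.0.0  path d0:-→d1:-→d2:H4→d3:-→d4:-→d5:-→d6:-→d7:-→d8:-→d9:-→d10:-→d11:-→d12:H1  best=H1
  ? 192.169.30.52  path d0:-→d1:-→d2:H4→d3:-→d4:-→d5:-→d6:-→d7:-→d8:-→d9:-→d10:-→d11:-→d12:-→d13:-→d14:-→d15:-→d16:-→d17:H1  best=H1
  ? 38.78.220.239  path d0:-→d1:-→d2:-  best=no-route
  ? 192.169.0.1  path d0:-→d1:-→d2:H4→d3:-→d4:-→d5:-→d6:-→d7:-→d8:-→d9:-→d10:-→d11:-→d12:-→d13:-→d14:-→d15:-→d16:-→d17:H1  best=H1
  add 192.169.0.0/16 -> H4 at depth 16
  add 245.95.246.176/28 -> H4 at depth 28
  add 245.64.0.0/10 -> H3 at depth 10
  ? 245.64.8.205  path d0:-→d1:-→d2:H4→d3:-→d4:-→d5:-→d6:-→d7:-→d8:-→d9:-→d10:H3→d11:-  best=H3
  del 27.125.26.196/32 (clear depth 32)
  add 128.0.0.0/1 -> H5 at depth 1
  add 244.0.0.0/7 -> H1 at depth 7
  ? 128.0.0.50  path d0:-→d1:H5  best=H5
  add 117.58.210.98/31 -> H4 at depth 31

== LOOKUPS ==
["H1","H0","H4","H1","no-route","H5","H5","H1","H1","no-route","H1","H3","H5"]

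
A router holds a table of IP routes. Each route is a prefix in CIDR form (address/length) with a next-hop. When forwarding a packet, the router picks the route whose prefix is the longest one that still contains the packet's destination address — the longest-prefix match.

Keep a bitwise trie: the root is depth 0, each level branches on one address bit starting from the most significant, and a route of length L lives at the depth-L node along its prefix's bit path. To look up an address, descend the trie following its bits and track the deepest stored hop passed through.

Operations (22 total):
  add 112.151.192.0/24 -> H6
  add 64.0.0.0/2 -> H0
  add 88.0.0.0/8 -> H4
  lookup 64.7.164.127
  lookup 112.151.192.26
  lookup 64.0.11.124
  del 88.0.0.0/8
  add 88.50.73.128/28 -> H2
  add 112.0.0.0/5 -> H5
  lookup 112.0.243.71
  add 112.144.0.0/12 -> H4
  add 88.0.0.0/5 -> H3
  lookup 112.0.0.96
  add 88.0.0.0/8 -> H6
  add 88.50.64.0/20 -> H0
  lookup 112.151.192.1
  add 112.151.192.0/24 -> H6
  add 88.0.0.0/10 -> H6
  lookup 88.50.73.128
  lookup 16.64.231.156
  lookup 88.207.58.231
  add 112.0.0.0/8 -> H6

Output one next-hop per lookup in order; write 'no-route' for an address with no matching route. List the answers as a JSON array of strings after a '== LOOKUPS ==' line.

Trace:
  + 112.151.192.0/24 (H6) depth=24
  + 64.0.0.0/2 (H0) depth=2
  + 88.0.0.0/8 (H4) depth=8
  Q 64.7.164.127: descend 010 ; hops seen [H0] ; pick H0
  Q 112.151.192.26: descend 011100001001011111000000 ; hops seen [H0,H6] ; pick H6
  Q 64.0.11.124: descend 010 ; hops seen [H0] ; pick H0
  - 88.0.0.0/8 clear@8
  + 88.50.73.128/28 (H2) depth=28
  + 112.0.0.0/5 (H5) depth=5
  Q 112.0.243.71: descend 01110000 ; hops seen [H0,H5] ; pick H5
  + 112.144.0.0/12 (H4) depth=12
  + 88.0.0.0/5 (H3) depth=5
  Q 112.0.0.96: descend 01110000 ; hops seen [H0,H5] ; pick H5
  + 88.0.0.0/8 (H6) depth=8
  + 88.50.64.0/20 (H0) depth=20
  Q 112.151.192.1: descend 011100001001011111000000 ; hops seen [H0,H5,H4,H6] ; pick H6
  + 112.151.192.0/24 (H6) depth=24
  + 88.0.0.0/10 (H6) depth=10
  Q 88.50.73.128: descend 0101100000110010010010011000 ; hops seen [H0,H3,H6,H6,H0,H2] ; pick H2
  Q 16.64.231.156: descend 0 ; hops seen [∅] ; pick no-route
  Q 88.207.58.231: descend 01011000 ; hops seen [H0,H3,H6] ; pick H6
  + 112.0.0.0/8 (H6) depth=8

== LOOKUPS ==
["H0","H6","H0","H5","H5","H6","H2","no-route","H6"]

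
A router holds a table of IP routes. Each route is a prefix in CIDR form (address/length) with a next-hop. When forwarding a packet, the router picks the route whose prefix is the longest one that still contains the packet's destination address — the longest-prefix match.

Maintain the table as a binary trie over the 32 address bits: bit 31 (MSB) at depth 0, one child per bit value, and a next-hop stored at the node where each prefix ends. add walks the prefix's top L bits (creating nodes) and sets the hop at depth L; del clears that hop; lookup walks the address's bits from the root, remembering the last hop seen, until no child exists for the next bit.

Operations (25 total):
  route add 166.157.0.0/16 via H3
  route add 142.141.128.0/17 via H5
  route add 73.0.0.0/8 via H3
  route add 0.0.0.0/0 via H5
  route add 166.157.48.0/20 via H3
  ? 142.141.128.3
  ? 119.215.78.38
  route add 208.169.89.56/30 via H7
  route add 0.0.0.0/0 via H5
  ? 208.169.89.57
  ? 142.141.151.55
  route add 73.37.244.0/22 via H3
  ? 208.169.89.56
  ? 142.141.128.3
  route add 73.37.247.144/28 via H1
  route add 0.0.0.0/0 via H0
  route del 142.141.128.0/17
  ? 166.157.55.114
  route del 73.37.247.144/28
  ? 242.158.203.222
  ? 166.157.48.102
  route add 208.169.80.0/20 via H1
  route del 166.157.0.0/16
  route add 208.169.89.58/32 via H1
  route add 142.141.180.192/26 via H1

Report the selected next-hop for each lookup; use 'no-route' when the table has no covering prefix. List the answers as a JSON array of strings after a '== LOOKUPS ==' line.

Apply in order:
  add 166.157.0.0/16 -> H3 at depth 16
  add 142.141.128.0/17 -> H5 at depth 17
  add 73.0.0.0/8 -> H3 at depth 8
  add 0.0.0.0/0 -> H5 at depth 0
  add 166.157.48.0/20 -> H3 at depth 20
  Q 142.141.128.3: descend 10001110100011011 ; hops seen [H5,H5] ; pick H5
  Q 119.215.78.38: descend 01 ; hops seen [H5] ; pick H5
  add 208.169.89.56/30 -> H7 at depth 30
  add 0.0.0.0/0 -> H5 at depth 0
  Q 208.169.89.57: descend 110100001010100101011001001110 ; hops seen [H5,H7] ; pick H7
  Q 142.141.151.55: descend 10001110100011011 ; hops seen [H5,H5] ; pick H5
  add 73.37.244.0/22 -> H3 at depth 22
  Q 208.169.89.56: descend 110100001010100101011001001110 ; hops seen [H5,H7] ; pick H7
  Q 142.141.128.3: descend 10001110100011011 ; hops seen [H5,H5] ; pick H5
  add 73.37.247.144/28 -> H1 at depth 28
  add 0.0.0.0/0 -> H0 at depth 0
  - 142.141.128.0/17 clear@17
  Q 166.157.55.114: descend 10100110100111010011 ; hops seen [H0,H3,H3] ; pick H3
  - 73.37.247.144/28 clear@28
  Q 242.158.203.222: descend 11 ; hops seen [H0] ; pick H0
  Q 166.157.48.102: descend 10100110100111010011 ; hops seen [H0,H3,H3] ; pick H3
  add 208.169.80.0/20 -> H1 at depth 20
  - 166.157.0.0/16 clear@16
  add 208.169.89.58/32 -> H1 at depth 32
  add 142.141.180.192/26 -> H1 at depth 26

== LOOKUPS ==
["H5","H5","H7","H5","H7","H5","H3","H0","H3"]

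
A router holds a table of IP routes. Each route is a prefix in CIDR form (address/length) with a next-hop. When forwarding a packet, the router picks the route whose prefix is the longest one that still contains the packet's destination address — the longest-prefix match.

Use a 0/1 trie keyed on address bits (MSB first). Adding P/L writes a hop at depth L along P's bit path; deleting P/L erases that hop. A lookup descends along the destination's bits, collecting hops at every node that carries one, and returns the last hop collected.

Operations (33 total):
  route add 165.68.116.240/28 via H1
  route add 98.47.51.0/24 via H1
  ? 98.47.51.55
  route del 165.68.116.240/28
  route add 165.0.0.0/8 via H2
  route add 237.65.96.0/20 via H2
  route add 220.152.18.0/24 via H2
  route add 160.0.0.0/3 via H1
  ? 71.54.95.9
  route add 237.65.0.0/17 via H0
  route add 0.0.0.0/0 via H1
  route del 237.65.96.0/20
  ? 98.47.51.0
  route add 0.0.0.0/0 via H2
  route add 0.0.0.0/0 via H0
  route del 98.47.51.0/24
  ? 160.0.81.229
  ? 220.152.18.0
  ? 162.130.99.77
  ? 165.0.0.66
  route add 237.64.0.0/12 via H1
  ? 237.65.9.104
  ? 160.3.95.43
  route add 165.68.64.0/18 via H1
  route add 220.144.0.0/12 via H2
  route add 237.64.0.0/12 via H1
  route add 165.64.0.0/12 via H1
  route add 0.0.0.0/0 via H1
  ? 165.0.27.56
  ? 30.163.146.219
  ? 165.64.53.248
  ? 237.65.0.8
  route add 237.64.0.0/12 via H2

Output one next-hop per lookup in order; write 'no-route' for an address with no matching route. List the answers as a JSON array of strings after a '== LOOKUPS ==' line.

Process each operation:
  + 165.68.116.240/28 (H1) depth=28
  + 98.47.51.0/24 (H1) depth=24
  Q 98.47.51.55: descend 011000100010111100110011 ; hops seen [H1] ; pick H1
  del 165.68.116.240/28 (clear depth 28)
  + 165.0.0.0/8 (H2) depth=8
  + 237.65.96.0/20 (H2) depth=20
  + 220.152.18.0/24 (H2) depth=24
  + 160.0.0.0/3 (H1) depth=3
  Q 71.54.95.9: descend 01 ; hops seen [∅] ; pick no-route
  + 237.65.0.0/17 (H0) depth=17
  + 0.0.0.0/0 (H1) depth=0
  del 237.65.96.0/20 (clear depth 20)
  Q 98.47.51.0: descend 011000100010111100110011 ; hops seen [H1,H1] ; pick H1
  + 0.0.0.0/0 (H2) depth=0
  + 0.0.0.0/0 (H0) depth=0
  del 98.47.51.0/24 (clear depth 24)
  Q 160.0.81.229: descend 10100 ; hops seen [H0,H1] ; pick H1
  Q 220.152.18.0: descend 110111001001100000010010 ; hops seen [H0,H2] ; pick H2
  Q 162.130.99.77: descend 10100 ; hops seen [H0,H1] ; pick H1
  Q 165.0.0.66: descend 101001010 ; hops seen [H0,H1,H2] ; pick H2
  + 237.64.0.0/12 (H1) depth=12
  Q 237.65.9.104: descend 11101101010000010 ; hops seen [H0,H1,H0] ; pick H0
  Q 160.3.95.43: descend 10100 ; hops seen [H0,H1] ; pick H1
  + 165.68.64.0/18 (H1) depth=18
  + 220.144.0.0/12 (H2) depth=12
  + 237.64.0.0/12 (H1) depth=12
  + 165.64.0.0/12 (H1) depth=12
  + 0.0.0.0/0 (H1) depth=0
  Q 165.0.27.56: descend 101001010 ; hops seen [H1,H1,H2] ; pick H2
  Q 30.163.146.219: descend 0 ; hops seen [H1] ; pick H1
  Q 165.64.53.248: descend 1010010101000 ; hops seen [H1,H1,H2,H1] ; pick H1
  Q 237.65.0.8: descend 11101101010000010 ; hops seen [H1,H1,H0] ; pick H0
  + 237.64.0.0/12 (H2) depth=12

== LOOKUPS ==
["H1","no-route","H1","H1","H2","H1","H2","H0","H1","H2","H1","H1","H0"]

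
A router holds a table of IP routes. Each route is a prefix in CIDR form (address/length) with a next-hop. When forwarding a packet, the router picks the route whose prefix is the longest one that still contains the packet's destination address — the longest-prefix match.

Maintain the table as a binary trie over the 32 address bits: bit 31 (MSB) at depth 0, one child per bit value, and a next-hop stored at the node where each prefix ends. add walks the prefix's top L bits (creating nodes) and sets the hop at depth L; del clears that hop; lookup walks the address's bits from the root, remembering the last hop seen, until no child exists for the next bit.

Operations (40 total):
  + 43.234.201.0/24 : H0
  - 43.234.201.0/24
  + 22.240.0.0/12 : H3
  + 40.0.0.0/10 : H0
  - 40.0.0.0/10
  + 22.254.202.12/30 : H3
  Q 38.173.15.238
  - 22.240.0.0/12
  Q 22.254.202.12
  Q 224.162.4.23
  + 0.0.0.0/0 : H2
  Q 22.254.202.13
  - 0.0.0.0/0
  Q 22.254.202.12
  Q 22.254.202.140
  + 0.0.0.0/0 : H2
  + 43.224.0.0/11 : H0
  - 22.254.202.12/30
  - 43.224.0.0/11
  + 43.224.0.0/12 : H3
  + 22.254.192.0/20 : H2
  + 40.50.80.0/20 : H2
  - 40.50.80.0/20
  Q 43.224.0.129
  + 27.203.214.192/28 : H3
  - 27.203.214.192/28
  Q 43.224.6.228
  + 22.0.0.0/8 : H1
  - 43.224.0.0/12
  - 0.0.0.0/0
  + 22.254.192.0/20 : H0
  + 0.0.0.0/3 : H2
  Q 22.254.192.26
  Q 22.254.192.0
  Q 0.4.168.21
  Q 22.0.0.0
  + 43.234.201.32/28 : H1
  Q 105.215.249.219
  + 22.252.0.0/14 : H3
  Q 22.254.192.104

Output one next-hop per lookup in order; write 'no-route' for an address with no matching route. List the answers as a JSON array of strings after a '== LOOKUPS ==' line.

Trace:
  + 43.234.201.0/24 (H0) depth=24
  - 43.234.201.0/24 clear@24
  + 22.240.0.0/12 (H3) depth=12
  + 40.0.0.0/10 (H0) depth=10
  - 40.0.0.0/10 clear@10
  + 22.254.202.12/30 (H3) depth=30
  Q 38.173.15.238: descend 0010 ; hops seen [∅] ; pick no-route
  - 22.240.0.0/12 clear@12
  Q 22.254.202.12: descend 000101101111111011001010000011 ; hops seen [H3] ; pick H3
  Q 224.162.4.23: descend ε ; hops seen [∅] ; pick no-route
  + 0.0.0.0/0 (H2) depth=0
  Q 22.254.202.13: descend 000101101111111011001010000011 ; hops seen [H2,H3] ; pick H3
  - 0.0.0.0/0 clear@0
  Q 22.254.202.12: descend 000101101111111011001010000011 ; hops seen [H3] ; pick H3
  Q 22.254.202.140: descend 000101101111111011001010 ; hops seen [∅] ; pick no-route
  + 0.0.0.0/0 (H2) depth=0
  + 43.224.0.0/11 (H0) depth=11
  - 22.254.202.12/30 clear@30
  - 43.224.0.0/11 clear@11
  + 43.224.0.0/12 (H3) depth=12
  + 22.254.192.0/20 (H2) depth=20
  + 40.50.80.0/20 (H2) depth=20
  - 40.50.80.0/20 clear@20
  Q 43.224.0.129: descend 001010111110 ; hops seen [H2,H3] ; pick H3
  + 27.203.214.192/28 (H3) depth=28
  - 27.203.214.192/28 clear@28
  Q 43.224.6.228: descend 001010111110 ; hops seen [H2,H3] ; pick H3
  + 22.0.0.0/8 (H1) depth=8
  - 43.224.0.0/12 clear@12
  - 0.0.0.0/0 clear@0
  + 22.254.192.0/20 (H0) depth=20
  + 0.0.0.0/3 (H2) depth=3
  Q 22.254.192.26: descend 00010110111111101100 ; hops seen [H2,H1,H0] ; pick H0
  Q 22.254.192.0: descend 00010110111111101100 ; hops seen [H2,H1,H0] ; pick H0
  Q 0.4.168.21: descend 000 ; hops seen [H2] ; pick H2
  Q 22.0.0.0: descend 00010110 ; hops seen [H2,H1] ; pick H1
  + 43.234.201.32/28 (H1) depth=28
  Q 105.215.249.219: descend 0 ; hops seen [∅] ; pick no-route
  + 22.252.0.0/14 (H3) depth=14
  Q 22.254.192.104: descend 00010110111111101100 ; hops seen [H2,H1,H3,H0] ; pick H0

== LOOKUPS ==
["no-route","H3","no-route","H3","H3","no-route","H3","H3","H0","H0","H2","H1","no-route","H0"]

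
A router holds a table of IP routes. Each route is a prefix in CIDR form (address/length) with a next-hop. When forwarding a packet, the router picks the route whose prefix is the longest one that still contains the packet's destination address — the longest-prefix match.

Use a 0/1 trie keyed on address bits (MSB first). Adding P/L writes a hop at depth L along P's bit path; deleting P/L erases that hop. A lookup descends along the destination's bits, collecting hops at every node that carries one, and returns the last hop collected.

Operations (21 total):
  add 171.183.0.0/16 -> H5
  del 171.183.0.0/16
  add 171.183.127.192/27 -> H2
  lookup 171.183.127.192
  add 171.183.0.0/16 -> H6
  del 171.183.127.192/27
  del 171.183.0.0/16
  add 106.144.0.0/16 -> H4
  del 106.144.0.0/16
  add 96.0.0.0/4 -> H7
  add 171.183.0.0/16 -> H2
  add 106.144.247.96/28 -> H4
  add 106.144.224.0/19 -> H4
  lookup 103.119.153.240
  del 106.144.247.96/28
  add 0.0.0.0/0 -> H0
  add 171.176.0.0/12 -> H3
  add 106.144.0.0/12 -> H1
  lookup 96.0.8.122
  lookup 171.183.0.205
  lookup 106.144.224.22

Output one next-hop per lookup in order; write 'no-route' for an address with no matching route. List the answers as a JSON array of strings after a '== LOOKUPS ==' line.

Process each operation:
  add 171.183.0.0/16 -> H5 at depth 16
  - 171.183.0.0/16 clear@16
  add 171.183.127.192/27 -> H2 at depth 27
  ? 171.183.127.192  path d0:-→d1:-→d2:-→d3:-→d4:-→d5:-→d6:-→d7:-→d8:-→d9:-→d10:-→d11:-→d12:-→d13:-→d14:-→d15:-→d16:-→d17:-→d18:-→d19:-→d20:-→d21:-→d22:-→d23:-→d24:-→d25:-→d26:-→d27:H2  best=H2
  add 171.183.0.0/16 -> H6 at depth 16
  - 171.183.127.192/27 clear@27
  - 171.183.0.0/16 clear@16
  add 106.144.0.0/16 -> H4 at depth 16
  - 106.144.0.0/16 clear@16
  add 96.0.0.0/4 -> H7 at depth 4
  add 171.183.0.0/16 -> H2 at depth 16
  add 106.144.247.96/28 -> H4 at depth 28
  add 106.144.224.0/19 -> H4 at depth 19
  ? 103.119.153.240  path d0:-→d1:-→d2:-→d3:-→d4:H7  best=H7
  - 106.144.247.96/28 clear@28
  add 0.0.0.0/0 -> H0 at depth 0
  add 171.176.0.0/12 -> H3 at depth 12
  add 106.144.0.0/12 -> H1 at depth 12
  ? 96.0.8.122  path d0:H0→d1:-→d2:-→d3:-→d4:H7  best=H7
  ? 171.183.0.205  path d0:H0→d1:-→d2:-→d3:-→d4:-→d5:-→d6:-→d7:-→d8:-→d9:-→d10:-→d11:-→d12:H3→d13:-→d14:-→d15:-→d16:H2→d17:-  best=H2
  ? 106.144.224.22  path d0:H0→d1:-→d2:-→d3:-→d4:H7→d5:-→d6:-→d7:-→d8:-→d9:-→d10:-→d11:-→d12:H1→d13:-→d14:-→d15:-→d16:-→d17:-→d18:-→d19:H4  best=H4

== LOOKUPS ==
["H2","H7","H7","H2","H4"]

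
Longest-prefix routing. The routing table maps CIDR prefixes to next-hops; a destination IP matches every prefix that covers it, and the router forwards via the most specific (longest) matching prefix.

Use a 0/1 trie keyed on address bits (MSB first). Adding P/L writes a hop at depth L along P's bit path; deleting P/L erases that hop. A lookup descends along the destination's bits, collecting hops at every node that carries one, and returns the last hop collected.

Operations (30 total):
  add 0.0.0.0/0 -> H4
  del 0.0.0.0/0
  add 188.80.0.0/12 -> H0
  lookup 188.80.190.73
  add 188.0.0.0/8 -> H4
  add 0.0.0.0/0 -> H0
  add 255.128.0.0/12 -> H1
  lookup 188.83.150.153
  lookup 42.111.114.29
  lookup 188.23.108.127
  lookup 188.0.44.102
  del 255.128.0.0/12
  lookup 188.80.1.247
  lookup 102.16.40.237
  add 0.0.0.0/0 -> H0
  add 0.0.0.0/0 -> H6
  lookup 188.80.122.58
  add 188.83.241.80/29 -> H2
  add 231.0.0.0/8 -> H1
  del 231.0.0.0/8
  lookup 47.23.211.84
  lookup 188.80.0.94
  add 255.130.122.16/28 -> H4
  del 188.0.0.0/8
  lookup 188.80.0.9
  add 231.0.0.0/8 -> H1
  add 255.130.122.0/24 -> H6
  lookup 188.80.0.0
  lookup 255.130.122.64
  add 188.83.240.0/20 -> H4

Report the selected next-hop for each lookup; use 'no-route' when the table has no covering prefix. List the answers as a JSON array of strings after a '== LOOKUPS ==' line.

Trace:
  add 0.0.0.0/0 -> H4 at depth 0
  - 0.0.0.0/0 clear@0
  add 188.80.0.0/12 -> H0 at depth 12
  Q 188.80.190.73: descend 101111000101 ; hops seen [H0] ; pick H0
  add 188.0.0.0/8 -> H4 at depth 8
  add 0.0.0.0/0 -> H0 at depth 0
  add 255.128.0.0/12 -> H1 at depth 12
  Q 188.83.150.153: descend 101111000101 ; hops seen [H0,H4,H0] ; pick H0
  Q 42.111.114.29: descend ε ; hops seen [H0] ; pick H0
  Q 188.23.108.127: descend 101111000 ; hops seen [H0,H4] ; pick H4
  Q 188.0.44.102: descend 101111000 ; hops seen [H0,H4] ; pick H4
  - 255.128.0.0/12 clear@12
  Q 188.80.1.247: descend 101111000101 ; hops seen [H0,H4,H0] ; pick H0
  Q 102.16.40.237: descend ε ; hops seen [H0] ; pick H0
  add 0.0.0.0/0 -> H0 at depth 0
  add 0.0.0.0/0 -> H6 at depth 0
  Q 188.80.122.58: descend 101111000101 ; hops seen [H6,H4,H0] ; pick H0
  add 188.83.241.80/29 -> H2 at depth 29
  add 231.0.0.0/8 -> H1 at depth 8
  - 231.0.0.0/8 clear@8
  Q 47.23.211.84: descend ε ; hops seen [H6] ; pick H6
  Q 188.80.0.94: descend 10111100010100 ; hops seen [H6,H4,H0] ; pick H0
  add 255.130.122.16/28 -> H4 at depth 28
  - 188.0.0.0/8 clear@8
  Q 188.80.0.9: descend 10111100010100 ; hops seen [H6,H0] ; pick H0
  add 231.0.0.0/8 -> H1 at depth 8
  add 255.130.122.0/24 -> H6 at depth 24
  Q 188.80.0.0: descend 10111100010100 ; hops seen [H6,H0] ; pick H0
  Q 255.130.122.64: descend 1111111110000010011110100 ; hops seen [H6,H6] ; pick H6
  add 188.83.240.0/20 -> H4 at depth 20

== LOOKUPS ==
["H0","H0","H0","H4","H4","H0","H0","H0","H6","H0","H0","H0","H6"]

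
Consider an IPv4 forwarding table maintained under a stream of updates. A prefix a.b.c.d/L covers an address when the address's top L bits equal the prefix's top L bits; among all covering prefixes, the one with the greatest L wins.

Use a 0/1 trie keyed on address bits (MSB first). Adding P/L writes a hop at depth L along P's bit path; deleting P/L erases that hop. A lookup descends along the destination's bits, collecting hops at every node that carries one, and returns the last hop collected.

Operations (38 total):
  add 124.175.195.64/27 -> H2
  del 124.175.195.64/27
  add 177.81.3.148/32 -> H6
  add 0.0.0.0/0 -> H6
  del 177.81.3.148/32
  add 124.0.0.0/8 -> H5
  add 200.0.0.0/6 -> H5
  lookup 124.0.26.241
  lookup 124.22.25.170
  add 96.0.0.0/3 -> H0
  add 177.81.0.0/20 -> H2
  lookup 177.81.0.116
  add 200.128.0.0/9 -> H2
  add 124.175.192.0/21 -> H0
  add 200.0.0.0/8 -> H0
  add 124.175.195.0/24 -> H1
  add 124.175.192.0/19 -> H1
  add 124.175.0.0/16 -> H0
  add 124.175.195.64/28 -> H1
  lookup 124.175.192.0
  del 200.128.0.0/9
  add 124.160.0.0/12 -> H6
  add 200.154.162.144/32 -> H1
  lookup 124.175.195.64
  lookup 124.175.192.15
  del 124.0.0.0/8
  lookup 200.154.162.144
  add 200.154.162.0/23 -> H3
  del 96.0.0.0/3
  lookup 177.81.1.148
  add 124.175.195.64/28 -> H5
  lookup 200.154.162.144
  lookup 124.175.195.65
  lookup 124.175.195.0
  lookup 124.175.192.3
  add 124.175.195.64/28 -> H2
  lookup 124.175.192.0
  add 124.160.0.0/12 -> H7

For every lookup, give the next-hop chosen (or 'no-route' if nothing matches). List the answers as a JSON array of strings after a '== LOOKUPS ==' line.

Apply in order:
  add 124.175.195.64/27 -> H2 at depth 27
  del 124.175.195.64/27 (clear depth 27)
  add 177.81.3.148/32 -> H6 at depth 32
  add 0.0.0.0/0 -> H6 at depth 0
  del 177.81.3.148/32 (clear depth 32)
  add 124.0.0.0/8 -> H5 at depth 8
  add 200.0.0.0/6 -> H5 at depth 6
  ? 124.0.26.241  path d0:H6→d1:-→d2:-→d3:-→d4:-→d5:-→d6:-→d7:-→d8:H5  best=H5
  ? 124.22.25.170  path d0:H6→d1:-→d2:-→d3:-→d4:-→d5:-→d6:-→d7:-→d8:H5  best=H5
  add 96.0.0.0/3 -> H0 at depth 3
  add 177.81.0.0/20 -> H2 at depth 20
  ? 177.81.0.116  path d0:H6→d1:-→d2:-→d3:-→d4:-→d5:-→d6:-→d7:-→d8:-→d9:-→d10:-→d11:-→d12:-→d13:-→d14:-→d15:-→d16:-→d17:-→d18:-→d19:-→d20:H2→d21:-→d22:-  best=H2
  add 200.128.0.0/9 -> H2 at depth 9
  add 124.175.192.0/21 -> H0 at depth 21
  add 200.0.0.0/8 -> H0 at depth 8
  add 124.175.195.0/24 -> H1 at depth 24
  add 124.175.192.0/19 -> H1 at depth 19
  add 124.175.0.0/16 -> H0 at depth 16
  add 124.175.195.64/28 -> H1 at depth 28
  ? 124.175.192.0  path d0:H6→d1:-→d2:-→d3:H0→d4:-→d5:-→d6:-→d7:-→d8:H5→d9:-→d10:-→d11:-→d12:-→d13:-→d14:-→d15:-→d16:H0→d17:-→d18:-→d19:H1→d20:-→d21:H0→d22:-  best=H0
  del 200.128.0.0/9 (clear depth 9)
  add 124.160.0.0/12 -> H6 at depth 12
  add 200.154.162.144/32 -> H1 at depth 32
  ? 124.175.195.64  path d0:H6→d1:-→d2:-→d3:H0→d4:-→d5:-→d6:-→d7:-→d8:H5→d9:-→d10:-→d11:-→d12:H6→d13:-→d14:-→d15:-→d16:H0→d17:-→d18:-→d19:H1→d20:-→d21:H0→d22:-→d23:-→d24:H1→d25:-→d26:-→d27:-→d28:H1  best=H1
  ? 124.175.192.15  path d0:H6→d1:-→d2:-→d3:H0→d4:-→d5:-→d6:-→d7:-→d8:H5→d9:-→d10:-→d11:-→d12:H6→d13:-→d14:-→d15:-→d16:H0→d17:-→d18:-→d19:H1→d20:-→d21:H0→d22:-  best=H0
  del 124.0.0.0/8 (clear depth 8)
  ? 200.154.162.144  path d0:H6→d1:-→d2:-→d3:-→d4:-→d5:-→d6:H5→d7:-→d8:H0→d9:-→d10:-→d11:-→d12:-→d13:-→d14:-→d15:-→d16:-→d17:-→d18:-→d19:-→d20:-→d21:-→d22:-→d23:-→d24:-→d25:-→d26:-→d27:-→d28:-→d29:-→d30:-→d31:-→d32:H1  best=H1
  add 200.154.162.0/23 -> H3 at depth 23
  del 96.0.0.0/3 (clear depth 3)
  ? 177.81.1.148  path d0:H6→d1:-→d2:-→d3:-→d4:-→d5:-→d6:-→d7:-→d8:-→d9:-→d10:-→d11:-→d12:-→d13:-→d14:-→d15:-→d16:-→d17:-→d18:-→d19:-→d20:H2→d21:-→d22:-  best=H2
  add 124.175.195.64/28 -> H5 at depth 28
  ? 200.154.162.144  path d0:H6→d1:-→d2:-→d3:-→d4:-→d5:-→d6:H5→d7:-→d8:H0→d9:-→d10:-→d11:-→d12:-→d13:-→d14:-→d15:-→d16:-→d17:-→d18:-→d19:-→d20:-→d21:-→d22:-→d23:H3→d24:-→d25:-→d26:-→d27:-→d28:-→d29:-→d30:-→d31:-→d32:H1  best=H1
  ? 124.175.195.65  path d0:H6→d1:-→d2:-→d3:-→d4:-→d5:-→d6:-→d7:-→d8:-→d9:-→d10:-→d11:-→d12:H6→d13:-→d14:-→d15:-→d16:H0→d17:-→d18:-→d19:H1→d20:-→d21:H0→d22:-→d23:-→d24:H1→d25:-→d26:-→d27:-→d28:H5  best=H5
  ? 124.175.195.0  path d0:H6→d1:-→d2:-→d3:-→d4:-→d5:-→d6:-→d7:-→d8:-→d9:-→d10:-→d11:-→d12:H6→d13:-→d14:-→d15:-→d16:H0→d17:-→d18:-→d19:H1→d20:-→d21:H0→d22:-→d23:-→d24:H1→d25:-  best=H1
  ? 124.175.192.3  path d0:H6→d1:-→d2:-→d3:-→d4:-→d5:-→d6:-→d7:-→d8:-→d9:-→d10:-→d11:-→d12:H6→d13:-→d14:-→d15:-→d16:H0→d17:-→d18:-→d19:H1→d20:-→d21:H0→d22:-  best=H0
  add 124.175.195.64/28 -> H2 at depth 28
  ? 124.175.192.0  path d0:H6→d1:-→d2:-→d3:-→d4:-→d5:-→d6:-→d7:-→d8:-→d9:-→d10:-→d11:-→d12:H6→d13:-→d14:-→d15:-→d16:H0→d17:-→d18:-→d19:H1→d20:-→d21:H0→d22:-  best=H0
  add 124.160.0.0/12 -> H7 at depth 12

== LOOKUPS ==
["H5","H5","H2","H0","H1","H0","H1","H2","H1","H5","H1","H0","H0"]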